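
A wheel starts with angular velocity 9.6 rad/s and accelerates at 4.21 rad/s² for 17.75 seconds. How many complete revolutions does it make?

θ = ω₀t + ½αt² = 9.6×17.75 + ½×4.21×17.75² = 833.6065625 rad
Total revolutions = θ/(2π) = 833.6065625/(2π) = 132.67
Complete revolutions = ⌊132.67⌋ = 132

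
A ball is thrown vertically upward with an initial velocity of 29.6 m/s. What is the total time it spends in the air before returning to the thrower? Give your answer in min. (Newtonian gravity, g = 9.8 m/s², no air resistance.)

t_total = 2 × v₀ / g = 2 × 29.6 / 9.8 = 6.04082 s
t_total = 6.04082 s / 60.0 = 0.1007 min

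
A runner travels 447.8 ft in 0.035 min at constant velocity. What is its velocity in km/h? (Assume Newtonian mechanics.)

d = 447.8 ft × 0.3048 = 136.489 m
t = 0.035 min × 60.0 = 2.1 s
v = d / t = 136.489 / 2.1 = 64.9948 m/s
v = 64.9948 m/s / 0.2777777777777778 = 234.0 km/h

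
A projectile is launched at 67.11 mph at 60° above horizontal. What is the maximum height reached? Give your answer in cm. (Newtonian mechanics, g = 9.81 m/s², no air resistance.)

v₀ = 67.11 mph × 0.44704 = 30.0009 m/s
H = v₀² × sin²(θ) / (2g) = 30.0009² × sin(60°)² / (2 × 9.81) = 900.054 × 0.75 / 19.62 = 34.4057 m
H = 34.4057 m / 0.01 = 3441 cm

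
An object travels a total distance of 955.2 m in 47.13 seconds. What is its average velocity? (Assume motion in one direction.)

v_avg = Δd / Δt = 955.2 / 47.13 = 20.27 m/s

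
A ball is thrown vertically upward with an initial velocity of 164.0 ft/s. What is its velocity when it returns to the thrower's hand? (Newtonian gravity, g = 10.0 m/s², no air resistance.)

By conservation of energy (no air resistance), the ball returns to the throw height with the same speed as launch, but directed downward.
|v_ground| = v₀ = 164.0 ft/s
v_ground = 164.0 ft/s (downward)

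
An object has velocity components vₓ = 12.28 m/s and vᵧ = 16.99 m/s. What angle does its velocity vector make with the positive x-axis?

θ = arctan(vᵧ/vₓ) = arctan(16.99/12.28) = 54.14°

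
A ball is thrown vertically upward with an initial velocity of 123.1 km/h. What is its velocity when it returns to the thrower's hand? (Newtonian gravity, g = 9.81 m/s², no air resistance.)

By conservation of energy (no air resistance), the ball returns to the throw height with the same speed as launch, but directed downward.
|v_ground| = v₀ = 123.1 km/h
v_ground = 123.1 km/h (downward)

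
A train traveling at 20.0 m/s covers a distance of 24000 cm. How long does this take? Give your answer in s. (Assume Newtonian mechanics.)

d = 24000 cm × 0.01 = 240.0 m
t = d / v = 240.0 / 20.0 = 12.0 s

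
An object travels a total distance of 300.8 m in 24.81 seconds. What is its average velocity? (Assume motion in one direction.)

v_avg = Δd / Δt = 300.8 / 24.81 = 12.12 m/s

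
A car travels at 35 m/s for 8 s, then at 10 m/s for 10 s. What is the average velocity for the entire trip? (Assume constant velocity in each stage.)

d₁ = v₁t₁ = 35 × 8 = 280 m
d₂ = v₂t₂ = 10 × 10 = 100 m
d_total = 380 m, t_total = 18 s
v_avg = d_total/t_total = 380/18 = 21.11 m/s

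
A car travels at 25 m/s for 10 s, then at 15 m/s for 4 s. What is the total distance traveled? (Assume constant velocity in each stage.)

d₁ = v₁t₁ = 25 × 10 = 250 m
d₂ = v₂t₂ = 15 × 4 = 60 m
d_total = 250 + 60 = 310 m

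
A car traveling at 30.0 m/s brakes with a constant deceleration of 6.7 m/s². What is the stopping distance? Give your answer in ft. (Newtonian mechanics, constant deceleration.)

d = v₀² / (2a) = 30.0² / (2 × 6.7) = 900.0 / 13.4 = 67.1642 m
d = 67.1642 m / 0.3048 = 220.4 ft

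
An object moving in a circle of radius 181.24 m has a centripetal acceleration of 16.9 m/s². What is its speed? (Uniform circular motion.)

v = √(a_c × r) = √(16.9 × 181.24) = 55.34 m/s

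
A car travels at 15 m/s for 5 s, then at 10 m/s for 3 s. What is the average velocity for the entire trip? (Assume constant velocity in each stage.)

d₁ = v₁t₁ = 15 × 5 = 75 m
d₂ = v₂t₂ = 10 × 3 = 30 m
d_total = 105 m, t_total = 8 s
v_avg = d_total/t_total = 105/8 = 13.12 m/s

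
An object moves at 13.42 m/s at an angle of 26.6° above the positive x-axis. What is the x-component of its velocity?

vₓ = v cos(θ) = 13.42 × cos(26.6°) = 12.0 m/s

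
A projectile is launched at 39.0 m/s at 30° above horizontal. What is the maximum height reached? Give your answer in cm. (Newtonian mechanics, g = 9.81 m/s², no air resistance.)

H = v₀² × sin²(θ) / (2g) = 39.0² × sin(30°)² / (2 × 9.81) = 1521.0 × 0.25 / 19.62 = 19.3807 m
H = 19.3807 m / 0.01 = 1938 cm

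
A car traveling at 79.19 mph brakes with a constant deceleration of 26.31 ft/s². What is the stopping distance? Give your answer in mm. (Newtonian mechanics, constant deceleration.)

v₀ = 79.19 mph × 0.44704 = 35.4011 m/s
a = 26.31 ft/s² × 0.3048 = 8.01929 m/s²
d = v₀² / (2a) = 35.4011² / (2 × 8.01929) = 1253.24 / 16.0386 = 78.139 m
d = 78.139 m / 0.001 = 78140 mm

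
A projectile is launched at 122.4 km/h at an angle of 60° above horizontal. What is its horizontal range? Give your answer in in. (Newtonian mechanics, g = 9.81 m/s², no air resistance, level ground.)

v₀ = 122.4 km/h × 0.2777777777777778 = 34.0 m/s
R = v₀² × sin(2θ) / g = 34.0² × sin(2 × 60°) / 9.81 = 1156.0 × 0.866025 / 9.81 = 102.051 m
R = 102.051 m / 0.0254 = 4018 in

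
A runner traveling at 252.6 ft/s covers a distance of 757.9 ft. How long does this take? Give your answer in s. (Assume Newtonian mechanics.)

d = 757.9 ft × 0.3048 = 231.008 m
v = 252.6 ft/s × 0.3048 = 76.9925 m/s
t = d / v = 231.008 / 76.9925 = 3.0 s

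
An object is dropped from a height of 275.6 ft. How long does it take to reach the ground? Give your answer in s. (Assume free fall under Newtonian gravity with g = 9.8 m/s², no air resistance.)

h = 275.6 ft × 0.3048 = 84.0029 m
t = √(2h/g) = √(2 × 84.0029 / 9.8) = 4.14 s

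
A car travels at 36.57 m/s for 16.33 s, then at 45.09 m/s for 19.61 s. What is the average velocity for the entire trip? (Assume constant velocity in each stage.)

d₁ = v₁t₁ = 36.57 × 16.33 = 597.1881 m
d₂ = v₂t₂ = 45.09 × 19.61 = 884.2149 m
d_total = 1481.403 m, t_total = 35.94 s
v_avg = d_total/t_total = 1481.403/35.94 = 41.22 m/s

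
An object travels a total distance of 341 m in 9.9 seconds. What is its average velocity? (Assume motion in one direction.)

v_avg = Δd / Δt = 341 / 9.9 = 34.44 m/s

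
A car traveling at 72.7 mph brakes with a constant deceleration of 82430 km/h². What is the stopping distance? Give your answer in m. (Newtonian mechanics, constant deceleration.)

v₀ = 72.7 mph × 0.44704 = 32.4998 m/s
a = 82430 km/h² × 7.716049382716049e-05 = 6.36034 m/s²
d = v₀² / (2a) = 32.4998² / (2 × 6.36034) = 1056.24 / 12.7207 = 83.03 m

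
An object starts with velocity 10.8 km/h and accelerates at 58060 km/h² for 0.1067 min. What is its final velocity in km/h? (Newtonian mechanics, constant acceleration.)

v₀ = 10.8 km/h × 0.2777777777777778 = 3.0 m/s
a = 58060 km/h² × 7.716049382716049e-05 = 4.47994 m/s²
t = 0.1067 min × 60.0 = 6.402 s
v = v₀ + a × t = 3.0 + 4.47994 × 6.402 = 31.6806 m/s
v = 31.6806 m/s / 0.2777777777777778 = 114.1 km/h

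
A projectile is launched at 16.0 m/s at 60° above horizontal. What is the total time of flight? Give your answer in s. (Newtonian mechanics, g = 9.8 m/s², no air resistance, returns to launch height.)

T = 2 × v₀ × sin(θ) / g = 2 × 16.0 × sin(60°) / 9.8 = 2 × 16.0 × 0.866025 / 9.8 = 2.828 s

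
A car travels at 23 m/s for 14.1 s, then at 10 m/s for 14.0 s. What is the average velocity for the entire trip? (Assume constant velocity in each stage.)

d₁ = v₁t₁ = 23 × 14.1 = 324.3 m
d₂ = v₂t₂ = 10 × 14.0 = 140.0 m
d_total = 464.3 m, t_total = 28.1 s
v_avg = d_total/t_total = 464.3/28.1 = 16.52 m/s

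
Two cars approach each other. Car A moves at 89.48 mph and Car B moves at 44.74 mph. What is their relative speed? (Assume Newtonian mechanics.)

v_rel = v_A + v_B = 89.48 + 44.74 = 134.22 mph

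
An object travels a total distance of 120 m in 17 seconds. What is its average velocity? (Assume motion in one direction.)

v_avg = Δd / Δt = 120 / 17 = 7.06 m/s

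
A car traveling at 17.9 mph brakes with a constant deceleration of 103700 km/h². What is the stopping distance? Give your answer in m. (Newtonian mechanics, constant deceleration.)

v₀ = 17.9 mph × 0.44704 = 8.00202 m/s
a = 103700 km/h² × 7.716049382716049e-05 = 8.00154 m/s²
d = v₀² / (2a) = 8.00202² / (2 × 8.00154) = 64.0323 / 16.0031 = 4.001 m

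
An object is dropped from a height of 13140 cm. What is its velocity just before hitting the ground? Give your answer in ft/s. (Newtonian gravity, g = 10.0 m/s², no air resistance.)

h = 13140 cm × 0.01 = 131.4 m
v = √(2gh) = √(2 × 10.0 × 131.4) = 51.264 m/s
v = 51.264 m/s / 0.3048 = 168.2 ft/s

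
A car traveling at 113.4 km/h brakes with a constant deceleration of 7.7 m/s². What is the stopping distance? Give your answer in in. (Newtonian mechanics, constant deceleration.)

v₀ = 113.4 km/h × 0.2777777777777778 = 31.5 m/s
d = v₀² / (2a) = 31.5² / (2 × 7.7) = 992.25 / 15.4 = 64.4318 m
d = 64.4318 m / 0.0254 = 2537 in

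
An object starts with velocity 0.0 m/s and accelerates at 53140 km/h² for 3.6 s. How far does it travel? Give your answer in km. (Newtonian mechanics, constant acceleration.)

a = 53140 km/h² × 7.716049382716049e-05 = 4.10031 m/s²
d = v₀ × t + ½ × a × t² = 0.0 × 3.6 + 0.5 × 4.10031 × 3.6² = 26.57 m
d = 26.57 m / 1000.0 = 0.02657 km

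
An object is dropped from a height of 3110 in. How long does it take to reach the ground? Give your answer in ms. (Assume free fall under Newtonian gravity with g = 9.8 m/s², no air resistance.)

h = 3110 in × 0.0254 = 78.994 m
t = √(2h/g) = √(2 × 78.994 / 9.8) = 4.01512 s
t = 4.01512 s / 0.001 = 4015 ms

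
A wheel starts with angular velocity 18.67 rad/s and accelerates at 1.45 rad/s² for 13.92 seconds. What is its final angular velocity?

ω = ω₀ + αt = 18.67 + 1.45 × 13.92 = 38.85 rad/s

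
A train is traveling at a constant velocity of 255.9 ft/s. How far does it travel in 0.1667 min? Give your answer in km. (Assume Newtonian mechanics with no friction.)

v = 255.9 ft/s × 0.3048 = 77.9983 m/s
t = 0.1667 min × 60.0 = 10.002 s
d = v × t = 77.9983 × 10.002 = 780.139 m
d = 780.139 m / 1000.0 = 0.7801 km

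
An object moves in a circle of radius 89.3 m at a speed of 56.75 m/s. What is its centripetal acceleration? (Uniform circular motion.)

a_c = v²/r = 56.75²/89.3 = 3220.5625/89.3 = 36.06 m/s²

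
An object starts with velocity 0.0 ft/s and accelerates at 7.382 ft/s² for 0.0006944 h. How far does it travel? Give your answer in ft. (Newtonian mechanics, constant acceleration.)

v₀ = 0.0 ft/s × 0.3048 = 0.0 m/s
a = 7.382 ft/s² × 0.3048 = 2.25003 m/s²
t = 0.0006944 h × 3600.0 = 2.49984 s
d = v₀ × t + ½ × a × t² = 0.0 × 2.49984 + 0.5 × 2.25003 × 2.49984² = 7.03044 m
d = 7.03044 m / 0.3048 = 23.07 ft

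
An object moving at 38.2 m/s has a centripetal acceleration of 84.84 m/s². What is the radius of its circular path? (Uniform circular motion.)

r = v²/a_c = 38.2²/84.84 = 17.2 m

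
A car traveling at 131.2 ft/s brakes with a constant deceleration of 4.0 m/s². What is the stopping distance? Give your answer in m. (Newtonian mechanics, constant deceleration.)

v₀ = 131.2 ft/s × 0.3048 = 39.9898 m/s
d = v₀² / (2a) = 39.9898² / (2 × 4.0) = 1599.18 / 8.0 = 199.9 m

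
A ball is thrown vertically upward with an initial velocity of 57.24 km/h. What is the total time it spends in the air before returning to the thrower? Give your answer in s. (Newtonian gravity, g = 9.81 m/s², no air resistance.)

v₀ = 57.24 km/h × 0.2777777777777778 = 15.9 m/s
t_total = 2 × v₀ / g = 2 × 15.9 / 9.81 = 3.242 s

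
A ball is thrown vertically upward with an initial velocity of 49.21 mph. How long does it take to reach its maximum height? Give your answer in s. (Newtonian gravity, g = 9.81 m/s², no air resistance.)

v₀ = 49.21 mph × 0.44704 = 21.9988 m/s
t_up = v₀ / g = 21.9988 / 9.81 = 2.242 s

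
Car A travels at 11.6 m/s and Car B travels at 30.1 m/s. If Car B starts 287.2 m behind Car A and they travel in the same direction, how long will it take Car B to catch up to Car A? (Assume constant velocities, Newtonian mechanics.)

Relative speed: v_rel = 30.1 - 11.6 = 18.5 m/s
Time to catch: t = d₀/v_rel = 287.2/18.5 = 15.52 s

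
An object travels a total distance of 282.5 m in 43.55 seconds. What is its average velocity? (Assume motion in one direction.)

v_avg = Δd / Δt = 282.5 / 43.55 = 6.49 m/s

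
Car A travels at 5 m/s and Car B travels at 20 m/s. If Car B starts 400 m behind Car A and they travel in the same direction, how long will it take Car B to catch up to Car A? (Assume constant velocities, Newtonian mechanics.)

Relative speed: v_rel = 20 - 5 = 15 m/s
Time to catch: t = d₀/v_rel = 400/15 = 26.67 s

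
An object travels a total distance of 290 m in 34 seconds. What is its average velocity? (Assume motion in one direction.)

v_avg = Δd / Δt = 290 / 34 = 8.53 m/s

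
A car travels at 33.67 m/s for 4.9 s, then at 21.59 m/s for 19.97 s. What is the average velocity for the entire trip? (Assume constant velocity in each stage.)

d₁ = v₁t₁ = 33.67 × 4.9 = 164.983 m
d₂ = v₂t₂ = 21.59 × 19.97 = 431.1523 m
d_total = 596.1353 m, t_total = 24.87 s
v_avg = d_total/t_total = 596.1353/24.87 = 23.97 m/s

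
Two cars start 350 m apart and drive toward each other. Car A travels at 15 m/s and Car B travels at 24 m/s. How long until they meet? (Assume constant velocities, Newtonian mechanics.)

Combined speed: v_combined = 15 + 24 = 39 m/s
Time to meet: t = d/v_combined = 350/39 = 8.97 s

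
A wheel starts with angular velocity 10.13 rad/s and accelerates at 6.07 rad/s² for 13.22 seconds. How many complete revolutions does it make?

θ = ω₀t + ½αt² = 10.13×13.22 + ½×6.07×13.22² = 664.340694 rad
Total revolutions = θ/(2π) = 664.340694/(2π) = 105.73
Complete revolutions = ⌊105.73⌋ = 105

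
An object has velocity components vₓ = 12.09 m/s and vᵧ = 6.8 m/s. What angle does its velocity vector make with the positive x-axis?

θ = arctan(vᵧ/vₓ) = arctan(6.8/12.09) = 29.36°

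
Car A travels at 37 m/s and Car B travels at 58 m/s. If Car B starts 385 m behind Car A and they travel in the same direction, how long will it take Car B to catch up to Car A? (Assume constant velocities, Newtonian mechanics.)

Relative speed: v_rel = 58 - 37 = 21 m/s
Time to catch: t = d₀/v_rel = 385/21 = 18.33 s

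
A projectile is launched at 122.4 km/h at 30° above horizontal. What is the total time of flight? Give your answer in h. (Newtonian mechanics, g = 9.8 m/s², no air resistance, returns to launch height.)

v₀ = 122.4 km/h × 0.2777777777777778 = 34.0 m/s
T = 2 × v₀ × sin(θ) / g = 2 × 34.0 × sin(30°) / 9.8 = 2 × 34.0 × 0.5 / 9.8 = 3.46939 s
T = 3.46939 s / 3600.0 = 0.0009637 h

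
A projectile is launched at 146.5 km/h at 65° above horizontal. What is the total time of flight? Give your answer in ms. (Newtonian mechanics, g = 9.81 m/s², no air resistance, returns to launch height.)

v₀ = 146.5 km/h × 0.2777777777777778 = 40.6944 m/s
T = 2 × v₀ × sin(θ) / g = 2 × 40.6944 × sin(65°) / 9.81 = 2 × 40.6944 × 0.906308 / 9.81 = 7.5192 s
T = 7.5192 s / 0.001 = 7519 ms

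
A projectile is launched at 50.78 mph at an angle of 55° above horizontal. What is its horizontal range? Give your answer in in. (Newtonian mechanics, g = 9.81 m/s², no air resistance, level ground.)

v₀ = 50.78 mph × 0.44704 = 22.7007 m/s
R = v₀² × sin(2θ) / g = 22.7007² × sin(2 × 55°) / 9.81 = 515.322 × 0.939693 / 9.81 = 49.3623 m
R = 49.3623 m / 0.0254 = 1943 in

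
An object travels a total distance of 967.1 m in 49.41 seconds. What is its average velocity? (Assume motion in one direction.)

v_avg = Δd / Δt = 967.1 / 49.41 = 19.57 m/s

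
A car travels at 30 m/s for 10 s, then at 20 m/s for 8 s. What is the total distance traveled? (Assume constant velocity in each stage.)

d₁ = v₁t₁ = 30 × 10 = 300 m
d₂ = v₂t₂ = 20 × 8 = 160 m
d_total = 300 + 160 = 460 m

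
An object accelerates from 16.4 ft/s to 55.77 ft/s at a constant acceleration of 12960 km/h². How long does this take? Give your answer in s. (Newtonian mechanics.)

v₀ = 16.4 ft/s × 0.3048 = 4.99872 m/s
v = 55.77 ft/s × 0.3048 = 16.9987 m/s
a = 12960 km/h² × 7.716049382716049e-05 = 1.0 m/s²
t = (v - v₀) / a = (16.9987 - 4.99872) / 1.0 = 12.0 s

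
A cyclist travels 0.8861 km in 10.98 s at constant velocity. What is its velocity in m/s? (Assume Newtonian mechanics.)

d = 0.8861 km × 1000.0 = 886.1 m
v = d / t = 886.1 / 10.98 = 80.7 m/s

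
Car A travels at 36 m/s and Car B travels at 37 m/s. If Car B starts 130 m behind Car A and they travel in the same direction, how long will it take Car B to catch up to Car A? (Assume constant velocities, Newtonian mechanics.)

Relative speed: v_rel = 37 - 36 = 1 m/s
Time to catch: t = d₀/v_rel = 130/1 = 130.0 s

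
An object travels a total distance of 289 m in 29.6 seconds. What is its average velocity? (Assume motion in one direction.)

v_avg = Δd / Δt = 289 / 29.6 = 9.76 m/s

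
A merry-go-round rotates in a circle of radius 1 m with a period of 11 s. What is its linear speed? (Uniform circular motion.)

v = 2πr/T = 2π×1/11 = 0.57 m/s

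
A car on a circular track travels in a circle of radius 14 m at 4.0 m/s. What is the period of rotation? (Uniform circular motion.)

T = 2πr/v = 2π×14/4.0 = 21.99 s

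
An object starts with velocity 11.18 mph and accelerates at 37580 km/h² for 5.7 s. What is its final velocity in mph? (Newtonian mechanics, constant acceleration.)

v₀ = 11.18 mph × 0.44704 = 4.99791 m/s
a = 37580 km/h² × 7.716049382716049e-05 = 2.89969 m/s²
v = v₀ + a × t = 4.99791 + 2.89969 × 5.7 = 21.5261 m/s
v = 21.5261 m/s / 0.44704 = 48.15 mph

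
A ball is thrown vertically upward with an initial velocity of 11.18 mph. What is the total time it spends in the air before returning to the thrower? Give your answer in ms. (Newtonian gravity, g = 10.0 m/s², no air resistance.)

v₀ = 11.18 mph × 0.44704 = 4.99791 m/s
t_total = 2 × v₀ / g = 2 × 4.99791 / 10.0 = 0.999582 s
t_total = 0.999582 s / 0.001 = 999.6 ms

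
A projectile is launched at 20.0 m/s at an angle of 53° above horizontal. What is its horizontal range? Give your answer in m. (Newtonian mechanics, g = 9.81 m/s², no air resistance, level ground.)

R = v₀² × sin(2θ) / g = 20.0² × sin(2 × 53°) / 9.81 = 400.0 × 0.961262 / 9.81 = 39.2 m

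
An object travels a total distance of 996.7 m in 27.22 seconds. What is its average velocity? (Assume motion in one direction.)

v_avg = Δd / Δt = 996.7 / 27.22 = 36.62 m/s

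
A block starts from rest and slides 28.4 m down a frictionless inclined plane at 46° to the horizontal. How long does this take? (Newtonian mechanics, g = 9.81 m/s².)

a = g sin(θ) = 9.81 × sin(46°) = 7.0567 m/s²
t = √(2d/a) = √(2 × 28.4 / 7.0567) = 2.84 s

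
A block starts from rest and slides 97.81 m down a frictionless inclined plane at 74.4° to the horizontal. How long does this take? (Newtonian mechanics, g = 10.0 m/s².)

a = g sin(θ) = 10.0 × sin(74.4°) = 9.6316 m/s²
t = √(2d/a) = √(2 × 97.81 / 9.6316) = 4.51 s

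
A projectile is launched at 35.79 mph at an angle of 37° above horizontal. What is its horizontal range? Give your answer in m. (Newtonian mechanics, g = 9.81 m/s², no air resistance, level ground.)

v₀ = 35.79 mph × 0.44704 = 15.9996 m/s
R = v₀² × sin(2θ) / g = 15.9996² × sin(2 × 37°) / 9.81 = 255.987 × 0.961262 / 9.81 = 25.08 m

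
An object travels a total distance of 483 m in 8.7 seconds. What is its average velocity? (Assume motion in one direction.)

v_avg = Δd / Δt = 483 / 8.7 = 55.52 m/s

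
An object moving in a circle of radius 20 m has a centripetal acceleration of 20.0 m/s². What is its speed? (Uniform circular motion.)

v = √(a_c × r) = √(20.0 × 20) = 20.0 m/s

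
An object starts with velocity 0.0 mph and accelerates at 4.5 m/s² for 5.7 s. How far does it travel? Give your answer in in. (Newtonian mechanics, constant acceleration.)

v₀ = 0.0 mph × 0.44704 = 0.0 m/s
d = v₀ × t + ½ × a × t² = 0.0 × 5.7 + 0.5 × 4.5 × 5.7² = 73.1025 m
d = 73.1025 m / 0.0254 = 2878 in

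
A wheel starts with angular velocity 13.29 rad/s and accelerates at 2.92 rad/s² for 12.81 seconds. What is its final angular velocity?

ω = ω₀ + αt = 13.29 + 2.92 × 12.81 = 50.7 rad/s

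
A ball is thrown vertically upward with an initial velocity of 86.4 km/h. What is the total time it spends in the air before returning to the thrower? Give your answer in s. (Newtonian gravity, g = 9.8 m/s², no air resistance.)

v₀ = 86.4 km/h × 0.2777777777777778 = 24.0 m/s
t_total = 2 × v₀ / g = 2 × 24.0 / 9.8 = 4.898 s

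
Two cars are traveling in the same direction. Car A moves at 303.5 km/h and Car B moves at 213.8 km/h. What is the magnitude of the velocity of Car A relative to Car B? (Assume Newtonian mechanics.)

v_rel = |v_A - v_B| = |303.5 - 213.8| = 89.7 km/h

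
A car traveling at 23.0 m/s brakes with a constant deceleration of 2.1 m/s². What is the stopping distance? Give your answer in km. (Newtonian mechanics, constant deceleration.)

d = v₀² / (2a) = 23.0² / (2 × 2.1) = 529.0 / 4.2 = 125.952 m
d = 125.952 m / 1000.0 = 0.126 km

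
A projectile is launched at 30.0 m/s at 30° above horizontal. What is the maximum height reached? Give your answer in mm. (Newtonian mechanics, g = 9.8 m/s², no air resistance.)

H = v₀² × sin²(θ) / (2g) = 30.0² × sin(30°)² / (2 × 9.8) = 900.0 × 0.25 / 19.6 = 11.4796 m
H = 11.4796 m / 0.001 = 11480 mm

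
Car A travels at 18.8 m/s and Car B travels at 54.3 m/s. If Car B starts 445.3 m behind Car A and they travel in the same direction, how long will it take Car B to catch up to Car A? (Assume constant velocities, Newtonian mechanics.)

Relative speed: v_rel = 54.3 - 18.8 = 35.5 m/s
Time to catch: t = d₀/v_rel = 445.3/35.5 = 12.54 s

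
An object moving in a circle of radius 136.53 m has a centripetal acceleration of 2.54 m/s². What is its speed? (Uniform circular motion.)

v = √(a_c × r) = √(2.54 × 136.53) = 18.62 m/s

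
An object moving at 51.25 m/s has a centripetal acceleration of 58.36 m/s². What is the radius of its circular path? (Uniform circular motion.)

r = v²/a_c = 51.25²/58.36 = 45.01 m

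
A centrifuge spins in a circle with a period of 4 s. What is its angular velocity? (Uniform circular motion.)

ω = 2π/T = 2π/4 = 1.5708 rad/s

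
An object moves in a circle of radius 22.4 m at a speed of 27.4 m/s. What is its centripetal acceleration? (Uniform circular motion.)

a_c = v²/r = 27.4²/22.4 = 750.76/22.4 = 33.52 m/s²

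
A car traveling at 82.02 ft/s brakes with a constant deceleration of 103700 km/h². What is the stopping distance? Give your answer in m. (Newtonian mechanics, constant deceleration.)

v₀ = 82.02 ft/s × 0.3048 = 24.9997 m/s
a = 103700 km/h² × 7.716049382716049e-05 = 8.00154 m/s²
d = v₀² / (2a) = 24.9997² / (2 × 8.00154) = 624.985 / 16.0031 = 39.05 m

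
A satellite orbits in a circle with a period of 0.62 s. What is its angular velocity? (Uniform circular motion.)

ω = 2π/T = 2π/0.62 = 10.1342 rad/s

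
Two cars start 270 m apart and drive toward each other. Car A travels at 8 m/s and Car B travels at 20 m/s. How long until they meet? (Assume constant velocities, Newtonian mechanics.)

Combined speed: v_combined = 8 + 20 = 28 m/s
Time to meet: t = d/v_combined = 270/28 = 9.64 s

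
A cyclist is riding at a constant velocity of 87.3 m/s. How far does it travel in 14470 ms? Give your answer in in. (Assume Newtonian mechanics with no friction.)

t = 14470 ms × 0.001 = 14.47 s
d = v × t = 87.3 × 14.47 = 1263.23 m
d = 1263.23 m / 0.0254 = 49730 in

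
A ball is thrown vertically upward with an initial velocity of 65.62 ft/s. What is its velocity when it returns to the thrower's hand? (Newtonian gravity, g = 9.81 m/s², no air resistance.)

By conservation of energy (no air resistance), the ball returns to the throw height with the same speed as launch, but directed downward.
|v_ground| = v₀ = 65.62 ft/s
v_ground = 65.62 ft/s (downward)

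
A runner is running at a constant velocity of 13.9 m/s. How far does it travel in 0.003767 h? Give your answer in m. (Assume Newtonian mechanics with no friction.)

t = 0.003767 h × 3600.0 = 13.5612 s
d = v × t = 13.9 × 13.5612 = 188.5 m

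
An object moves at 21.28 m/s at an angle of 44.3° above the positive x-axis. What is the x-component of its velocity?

vₓ = v cos(θ) = 21.28 × cos(44.3°) = 15.23 m/s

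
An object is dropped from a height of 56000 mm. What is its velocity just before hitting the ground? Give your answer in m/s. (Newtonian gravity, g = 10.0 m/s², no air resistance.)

h = 56000 mm × 0.001 = 56.0 m
v = √(2gh) = √(2 × 10.0 × 56.0) = 33.47 m/s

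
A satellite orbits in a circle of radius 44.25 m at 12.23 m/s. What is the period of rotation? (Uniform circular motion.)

T = 2πr/v = 2π×44.25/12.23 = 22.73 s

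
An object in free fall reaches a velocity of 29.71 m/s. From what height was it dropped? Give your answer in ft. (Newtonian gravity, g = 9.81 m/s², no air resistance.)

h = v² / (2g) = 29.71² / (2 × 9.81) = 44.989 m
h = 44.989 m / 0.3048 = 147.6 ft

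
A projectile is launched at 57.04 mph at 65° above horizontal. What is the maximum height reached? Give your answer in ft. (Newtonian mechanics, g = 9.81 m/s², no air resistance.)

v₀ = 57.04 mph × 0.44704 = 25.4992 m/s
H = v₀² × sin²(θ) / (2g) = 25.4992² × sin(65°)² / (2 × 9.81) = 650.209 × 0.821394 / 19.62 = 27.2211 m
H = 27.2211 m / 0.3048 = 89.31 ft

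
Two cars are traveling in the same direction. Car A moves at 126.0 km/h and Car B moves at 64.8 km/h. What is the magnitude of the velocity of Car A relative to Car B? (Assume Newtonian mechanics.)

v_rel = |v_A - v_B| = |126.0 - 64.8| = 61.2 km/h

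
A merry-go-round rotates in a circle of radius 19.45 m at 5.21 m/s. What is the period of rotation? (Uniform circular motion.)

T = 2πr/v = 2π×19.45/5.21 = 23.46 s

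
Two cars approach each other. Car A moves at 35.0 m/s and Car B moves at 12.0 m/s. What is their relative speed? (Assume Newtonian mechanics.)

v_rel = v_A + v_B = 35.0 + 12.0 = 47.0 m/s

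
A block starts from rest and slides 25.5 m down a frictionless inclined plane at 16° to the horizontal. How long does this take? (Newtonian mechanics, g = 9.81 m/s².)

a = g sin(θ) = 9.81 × sin(16°) = 2.704 m/s²
t = √(2d/a) = √(2 × 25.5 / 2.704) = 4.34 s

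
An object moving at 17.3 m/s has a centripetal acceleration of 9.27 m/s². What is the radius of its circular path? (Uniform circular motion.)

r = v²/a_c = 17.3²/9.27 = 32.29 m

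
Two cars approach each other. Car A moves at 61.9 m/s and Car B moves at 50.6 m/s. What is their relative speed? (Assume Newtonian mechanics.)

v_rel = v_A + v_B = 61.9 + 50.6 = 112.5 m/s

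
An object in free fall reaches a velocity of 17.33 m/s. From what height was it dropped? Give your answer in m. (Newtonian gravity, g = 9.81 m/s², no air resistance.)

h = v² / (2g) = 17.33² / (2 × 9.81) = 15.31 m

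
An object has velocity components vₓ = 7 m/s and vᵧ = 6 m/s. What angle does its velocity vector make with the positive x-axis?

θ = arctan(vᵧ/vₓ) = arctan(6/7) = 40.6°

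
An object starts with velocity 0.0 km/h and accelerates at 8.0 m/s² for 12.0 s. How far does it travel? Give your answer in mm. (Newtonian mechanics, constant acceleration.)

v₀ = 0.0 km/h × 0.2777777777777778 = 0.0 m/s
d = v₀ × t + ½ × a × t² = 0.0 × 12.0 + 0.5 × 8.0 × 12.0² = 576.0 m
d = 576.0 m / 0.001 = 576000 mm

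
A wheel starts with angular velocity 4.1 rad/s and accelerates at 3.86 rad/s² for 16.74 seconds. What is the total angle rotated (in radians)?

θ = ω₀t + ½αt² = 4.1×16.74 + ½×3.86×16.74² = 609.47 rad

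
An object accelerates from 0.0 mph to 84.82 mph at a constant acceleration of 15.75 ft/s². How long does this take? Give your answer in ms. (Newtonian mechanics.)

v₀ = 0.0 mph × 0.44704 = 0.0 m/s
v = 84.82 mph × 0.44704 = 37.9179 m/s
a = 15.75 ft/s² × 0.3048 = 4.8006 m/s²
t = (v - v₀) / a = (37.9179 - 0.0) / 4.8006 = 7.89858 s
t = 7.89858 s / 0.001 = 7899 ms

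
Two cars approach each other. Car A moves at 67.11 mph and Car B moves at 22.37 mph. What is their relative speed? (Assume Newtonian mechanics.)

v_rel = v_A + v_B = 67.11 + 22.37 = 89.48 mph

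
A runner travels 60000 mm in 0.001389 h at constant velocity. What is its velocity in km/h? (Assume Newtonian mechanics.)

d = 60000 mm × 0.001 = 60.0 m
t = 0.001389 h × 3600.0 = 5.0004 s
v = d / t = 60.0 / 5.0004 = 11.999 m/s
v = 11.999 m/s / 0.2777777777777778 = 43.2 km/h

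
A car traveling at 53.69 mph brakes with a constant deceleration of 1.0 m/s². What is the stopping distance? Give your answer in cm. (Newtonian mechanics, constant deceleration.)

v₀ = 53.69 mph × 0.44704 = 24.0016 m/s
d = v₀² / (2a) = 24.0016² / (2 × 1.0) = 576.077 / 2.0 = 288.038 m
d = 288.038 m / 0.01 = 28800 cm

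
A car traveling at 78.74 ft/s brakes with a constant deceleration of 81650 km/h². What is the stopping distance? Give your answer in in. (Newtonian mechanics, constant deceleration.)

v₀ = 78.74 ft/s × 0.3048 = 24.0 m/s
a = 81650 km/h² × 7.716049382716049e-05 = 6.30015 m/s²
d = v₀² / (2a) = 24.0² / (2 × 6.30015) = 576.0 / 12.6003 = 45.7132 m
d = 45.7132 m / 0.0254 = 1800 in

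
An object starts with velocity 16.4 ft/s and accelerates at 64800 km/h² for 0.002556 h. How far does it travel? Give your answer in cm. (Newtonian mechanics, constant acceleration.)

v₀ = 16.4 ft/s × 0.3048 = 4.99872 m/s
a = 64800 km/h² × 7.716049382716049e-05 = 5.0 m/s²
t = 0.002556 h × 3600.0 = 9.2016 s
d = v₀ × t + ½ × a × t² = 4.99872 × 9.2016 + 0.5 × 5.0 × 9.2016² = 257.67 m
d = 257.67 m / 0.01 = 25770 cm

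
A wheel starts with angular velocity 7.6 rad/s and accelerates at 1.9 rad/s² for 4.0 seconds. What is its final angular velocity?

ω = ω₀ + αt = 7.6 + 1.9 × 4.0 = 15.2 rad/s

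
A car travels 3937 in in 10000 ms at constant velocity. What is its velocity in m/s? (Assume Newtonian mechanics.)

d = 3937 in × 0.0254 = 99.9998 m
t = 10000 ms × 0.001 = 10.0 s
v = d / t = 99.9998 / 10.0 = 10.0 m/s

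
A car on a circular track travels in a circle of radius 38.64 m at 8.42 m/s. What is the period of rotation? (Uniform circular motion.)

T = 2πr/v = 2π×38.64/8.42 = 28.83 s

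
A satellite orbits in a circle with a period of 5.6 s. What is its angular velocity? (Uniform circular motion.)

ω = 2π/T = 2π/5.6 = 1.122 rad/s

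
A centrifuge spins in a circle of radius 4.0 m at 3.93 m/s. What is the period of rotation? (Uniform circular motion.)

T = 2πr/v = 2π×4.0/3.93 = 6.4 s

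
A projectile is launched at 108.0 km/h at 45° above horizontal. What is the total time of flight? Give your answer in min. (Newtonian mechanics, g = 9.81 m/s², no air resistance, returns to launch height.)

v₀ = 108.0 km/h × 0.2777777777777778 = 30.0 m/s
T = 2 × v₀ × sin(θ) / g = 2 × 30.0 × sin(45°) / 9.81 = 2 × 30.0 × 0.707107 / 9.81 = 4.32481 s
T = 4.32481 s / 60.0 = 0.07208 min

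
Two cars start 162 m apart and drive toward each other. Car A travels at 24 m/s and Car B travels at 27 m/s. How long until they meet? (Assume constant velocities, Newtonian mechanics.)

Combined speed: v_combined = 24 + 27 = 51 m/s
Time to meet: t = d/v_combined = 162/51 = 3.18 s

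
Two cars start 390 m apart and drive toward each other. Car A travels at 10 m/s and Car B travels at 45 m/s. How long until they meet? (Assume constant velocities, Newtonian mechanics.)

Combined speed: v_combined = 10 + 45 = 55 m/s
Time to meet: t = d/v_combined = 390/55 = 7.09 s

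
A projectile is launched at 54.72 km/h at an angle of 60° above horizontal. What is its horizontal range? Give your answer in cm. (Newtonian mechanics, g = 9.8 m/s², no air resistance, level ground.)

v₀ = 54.72 km/h × 0.2777777777777778 = 15.2 m/s
R = v₀² × sin(2θ) / g = 15.2² × sin(2 × 60°) / 9.8 = 231.04 × 0.866025 / 9.8 = 20.417 m
R = 20.417 m / 0.01 = 2042 cm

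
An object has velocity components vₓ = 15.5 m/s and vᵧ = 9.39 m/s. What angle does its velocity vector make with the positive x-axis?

θ = arctan(vᵧ/vₓ) = arctan(9.39/15.5) = 31.21°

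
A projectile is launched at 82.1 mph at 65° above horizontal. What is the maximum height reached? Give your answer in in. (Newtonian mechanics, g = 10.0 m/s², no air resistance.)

v₀ = 82.1 mph × 0.44704 = 36.702 m/s
H = v₀² × sin²(θ) / (2g) = 36.702² × sin(65°)² / (2 × 10.0) = 1347.04 × 0.821394 / 20.0 = 55.3225 m
H = 55.3225 m / 0.0254 = 2178 in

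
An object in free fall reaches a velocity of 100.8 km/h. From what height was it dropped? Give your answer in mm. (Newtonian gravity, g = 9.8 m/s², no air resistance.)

v = 100.8 km/h × 0.2777777777777778 = 28.0 m/s
h = v² / (2g) = 28.0² / (2 × 9.8) = 40.0 m
h = 40.0 m / 0.001 = 40000 mm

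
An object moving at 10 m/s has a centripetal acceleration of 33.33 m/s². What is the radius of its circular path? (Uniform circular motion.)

r = v²/a_c = 10²/33.33 = 3.0 m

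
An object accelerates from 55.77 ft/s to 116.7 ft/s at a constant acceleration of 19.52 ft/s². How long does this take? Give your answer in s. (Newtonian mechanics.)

v₀ = 55.77 ft/s × 0.3048 = 16.9987 m/s
v = 116.7 ft/s × 0.3048 = 35.5702 m/s
a = 19.52 ft/s² × 0.3048 = 5.9497 m/s²
t = (v - v₀) / a = (35.5702 - 16.9987) / 5.9497 = 3.121 s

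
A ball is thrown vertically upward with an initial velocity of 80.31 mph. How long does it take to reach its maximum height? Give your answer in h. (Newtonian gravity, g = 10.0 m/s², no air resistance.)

v₀ = 80.31 mph × 0.44704 = 35.9018 m/s
t_up = v₀ / g = 35.9018 / 10.0 = 3.59018 s
t_up = 3.59018 s / 3600.0 = 0.0009973 h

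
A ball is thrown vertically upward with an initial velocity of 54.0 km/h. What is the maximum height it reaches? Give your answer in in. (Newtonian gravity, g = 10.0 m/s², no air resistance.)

v₀ = 54.0 km/h × 0.2777777777777778 = 15.0 m/s
h_max = v₀² / (2g) = 15.0² / (2 × 10.0) = 225.0 / 20.0 = 11.25 m
h_max = 11.25 m / 0.0254 = 442.9 in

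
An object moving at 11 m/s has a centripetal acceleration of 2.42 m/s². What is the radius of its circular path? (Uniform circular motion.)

r = v²/a_c = 11²/2.42 = 50.0 m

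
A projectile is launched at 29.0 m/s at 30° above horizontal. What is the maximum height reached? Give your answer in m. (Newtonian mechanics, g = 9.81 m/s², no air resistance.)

H = v₀² × sin²(θ) / (2g) = 29.0² × sin(30°)² / (2 × 9.81) = 841.0 × 0.25 / 19.62 = 10.72 m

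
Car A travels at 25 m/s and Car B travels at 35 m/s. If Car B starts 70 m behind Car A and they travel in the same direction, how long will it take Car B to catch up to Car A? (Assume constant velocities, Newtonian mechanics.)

Relative speed: v_rel = 35 - 25 = 10 m/s
Time to catch: t = d₀/v_rel = 70/10 = 7.0 s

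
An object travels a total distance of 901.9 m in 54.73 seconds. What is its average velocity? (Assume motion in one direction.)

v_avg = Δd / Δt = 901.9 / 54.73 = 16.48 m/s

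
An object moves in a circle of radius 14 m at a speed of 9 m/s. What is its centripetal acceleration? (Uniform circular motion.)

a_c = v²/r = 9²/14 = 81/14 = 5.79 m/s²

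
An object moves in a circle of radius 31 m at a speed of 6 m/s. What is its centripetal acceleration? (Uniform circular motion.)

a_c = v²/r = 6²/31 = 36/31 = 1.16 m/s²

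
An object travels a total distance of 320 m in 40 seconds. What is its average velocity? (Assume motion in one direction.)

v_avg = Δd / Δt = 320 / 40 = 8.0 m/s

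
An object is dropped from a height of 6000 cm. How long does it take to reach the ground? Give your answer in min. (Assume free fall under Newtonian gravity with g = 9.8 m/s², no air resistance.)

h = 6000 cm × 0.01 = 60.0 m
t = √(2h/g) = √(2 × 60.0 / 9.8) = 3.49927 s
t = 3.49927 s / 60.0 = 0.05832 min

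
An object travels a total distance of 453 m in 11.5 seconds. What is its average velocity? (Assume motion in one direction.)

v_avg = Δd / Δt = 453 / 11.5 = 39.39 m/s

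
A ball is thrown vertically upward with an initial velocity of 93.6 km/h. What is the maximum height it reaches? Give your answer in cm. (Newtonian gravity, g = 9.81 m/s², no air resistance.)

v₀ = 93.6 km/h × 0.2777777777777778 = 26.0 m/s
h_max = v₀² / (2g) = 26.0² / (2 × 9.81) = 676.0 / 19.62 = 34.4546 m
h_max = 34.4546 m / 0.01 = 3445 cm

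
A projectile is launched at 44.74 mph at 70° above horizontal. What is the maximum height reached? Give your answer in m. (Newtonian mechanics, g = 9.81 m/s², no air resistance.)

v₀ = 44.74 mph × 0.44704 = 20.0006 m/s
H = v₀² × sin²(θ) / (2g) = 20.0006² × sin(70°)² / (2 × 9.81) = 400.024 × 0.883022 / 19.62 = 18.0 m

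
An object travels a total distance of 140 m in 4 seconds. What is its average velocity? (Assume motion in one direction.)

v_avg = Δd / Δt = 140 / 4 = 35.0 m/s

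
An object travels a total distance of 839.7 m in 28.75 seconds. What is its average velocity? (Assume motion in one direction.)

v_avg = Δd / Δt = 839.7 / 28.75 = 29.21 m/s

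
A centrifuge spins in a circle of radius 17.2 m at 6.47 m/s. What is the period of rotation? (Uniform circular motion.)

T = 2πr/v = 2π×17.2/6.47 = 16.7 s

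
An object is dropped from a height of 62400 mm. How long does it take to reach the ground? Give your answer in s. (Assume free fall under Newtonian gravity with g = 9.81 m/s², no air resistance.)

h = 62400 mm × 0.001 = 62.4 m
t = √(2h/g) = √(2 × 62.4 / 9.81) = 3.567 s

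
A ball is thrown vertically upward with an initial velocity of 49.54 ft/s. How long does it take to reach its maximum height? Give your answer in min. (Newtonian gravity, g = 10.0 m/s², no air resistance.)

v₀ = 49.54 ft/s × 0.3048 = 15.0998 m/s
t_up = v₀ / g = 15.0998 / 10.0 = 1.50998 s
t_up = 1.50998 s / 60.0 = 0.02517 min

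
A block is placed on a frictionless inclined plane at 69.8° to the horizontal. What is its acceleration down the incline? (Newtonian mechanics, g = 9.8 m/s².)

a = g sin(θ) = 9.8 × sin(69.8°) = 9.8 × 0.9385 = 9.2 m/s²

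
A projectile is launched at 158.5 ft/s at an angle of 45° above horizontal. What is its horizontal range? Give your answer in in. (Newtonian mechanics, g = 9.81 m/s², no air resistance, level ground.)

v₀ = 158.5 ft/s × 0.3048 = 48.3108 m/s
R = v₀² × sin(2θ) / g = 48.3108² × sin(2 × 45°) / 9.81 = 2333.93 × 1.0 / 9.81 = 237.913 m
R = 237.913 m / 0.0254 = 9367 in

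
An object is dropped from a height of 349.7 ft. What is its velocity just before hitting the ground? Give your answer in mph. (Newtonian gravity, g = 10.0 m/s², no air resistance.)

h = 349.7 ft × 0.3048 = 106.589 m
v = √(2gh) = √(2 × 10.0 × 106.589) = 46.1712 m/s
v = 46.1712 m/s / 0.44704 = 103.3 mph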